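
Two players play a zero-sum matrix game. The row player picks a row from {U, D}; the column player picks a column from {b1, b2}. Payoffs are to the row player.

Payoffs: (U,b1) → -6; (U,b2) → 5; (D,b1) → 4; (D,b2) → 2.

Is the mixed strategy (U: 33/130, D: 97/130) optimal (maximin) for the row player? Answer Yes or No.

Against b1 this mix gives (33/130)·(-6) + (97/130)·4 = 19/13.
Against b2 this mix gives (33/130)·5 + (97/130)·2 = 359/130.
The column player will play b1, holding the row player to 19/13. Shifting weight toward the row that does better against b1 would raise this floor (the equalizing mix achieves 32/13 against both b1 and b2), so the proposed strategy is not optimal.

No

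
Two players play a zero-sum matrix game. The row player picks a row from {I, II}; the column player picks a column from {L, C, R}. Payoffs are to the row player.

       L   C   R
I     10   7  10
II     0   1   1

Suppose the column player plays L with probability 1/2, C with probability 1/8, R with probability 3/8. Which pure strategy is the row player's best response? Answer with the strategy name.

Expected payoff of I: (1/2)·10 + (1/8)·7 + (3/8)·10 = 77/8.
Expected payoff of II: (1/2)·0 + (1/8)·1 + (3/8)·1 = 1/2.
The largest is 77/8, so the row player's best response is I.

I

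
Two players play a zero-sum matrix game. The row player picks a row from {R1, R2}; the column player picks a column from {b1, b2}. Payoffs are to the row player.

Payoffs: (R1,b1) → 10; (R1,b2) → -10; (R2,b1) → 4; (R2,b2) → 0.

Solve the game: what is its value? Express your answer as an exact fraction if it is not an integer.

Row minima: R1 → -10, R2 → 0; maximin = 0.
Column maxima: b1 → 10, b2 → 0; minimax = 0.
Since maximin = minimax = 0, there is a saddle point and the value is 0.

0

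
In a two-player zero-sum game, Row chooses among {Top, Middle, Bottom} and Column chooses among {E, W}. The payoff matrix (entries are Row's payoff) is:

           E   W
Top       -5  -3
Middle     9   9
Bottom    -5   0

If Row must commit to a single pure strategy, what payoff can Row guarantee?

Row minima: Top → -5, Middle → 9, Bottom → -5.
The best of these is 9.

9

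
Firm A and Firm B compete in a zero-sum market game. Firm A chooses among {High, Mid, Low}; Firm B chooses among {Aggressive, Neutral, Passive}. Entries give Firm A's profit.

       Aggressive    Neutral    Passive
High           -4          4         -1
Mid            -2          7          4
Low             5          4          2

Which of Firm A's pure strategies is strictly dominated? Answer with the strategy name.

Mid gives a strictly higher payoff than High against every column: -2 > -4, 7 > 4, 4 > -1.
So High is strictly dominated and Firm A never plays it.

High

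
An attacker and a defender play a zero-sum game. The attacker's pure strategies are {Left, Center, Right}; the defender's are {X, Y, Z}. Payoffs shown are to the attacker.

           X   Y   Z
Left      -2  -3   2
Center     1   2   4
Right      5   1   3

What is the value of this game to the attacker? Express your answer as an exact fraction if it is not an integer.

9/5

Row minima: Left → -3, Center → 1, Right → 1; maximin = 1.
Column maxima: X → 5, Y → 2, Z → 4; minimax = 2.
1 ≠ 2, so there is no saddle point; optimal play is mixed.
Left is strictly dominated by Center, so the attacker never plays it.
Z is strictly dominated by Y (it gives the attacker strictly more in every row), so the defender never plays it.
On the remaining 2×2 (Center, Right vs X, Y):
Let the attacker play Center with probability p. Expected payoff against X: 1p + 5(1−p) = −4p + 5; against Y: 2p + 1(1−p) = p + 1.
Setting these equal: −4p + 5 = p + 1 ⇒ −5p = -4 ⇒ p = 4/5, and the value is (-4)·(4/5) + 5 = 9/5.
For the defender: with q = P(X), equating Center's and Right's payoffs gives −q + 2 = 4q + 1 ⇒ q = 1/5.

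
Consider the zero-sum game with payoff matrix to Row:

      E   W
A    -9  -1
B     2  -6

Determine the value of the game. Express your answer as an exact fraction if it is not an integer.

-7/2

Row minima: A → -9, B → -6; maximin = -6.
Column maxima: E → 2, W → -1; minimax = -1.
-6 ≠ -1, so there is no saddle point; optimal play is mixed.
Let Row play A with probability p. Expected payoff against E: (-9)p + 2(1−p) = −11p + 2; against W: (-1)p + (-6)(1−p) = 5p − 6.
Setting these equal: −11p + 2 = 5p − 6 ⇒ −16p = -8 ⇒ p = 1/2, and the value is (-11)·(1/2) + 2 = -7/2.
For Column: with q = P(E), equating A's and B's payoffs gives −8q − 1 = 8q − 6 ⇒ q = 5/16.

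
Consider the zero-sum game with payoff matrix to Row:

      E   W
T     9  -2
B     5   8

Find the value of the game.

41/7

Row minima: T → -2, B → 5; maximin = 5.
Column maxima: E → 9, W → 8; minimax = 8.
5 ≠ 8, so there is no saddle point; optimal play is mixed.
Let Row play T with probability p. Expected payoff against E: 9p + 5(1−p) = 4p + 5; against W: (-2)p + 8(1−p) = −10p + 8.
Setting these equal: 4p + 5 = −10p + 8 ⇒ 14p = 3 ⇒ p = 3/14, and the value is (4)·(3/14) + 5 = 41/7.
For Column: with q = P(E), equating T's and B's payoffs gives 11q − 2 = −3q + 8 ⇒ q = 5/7.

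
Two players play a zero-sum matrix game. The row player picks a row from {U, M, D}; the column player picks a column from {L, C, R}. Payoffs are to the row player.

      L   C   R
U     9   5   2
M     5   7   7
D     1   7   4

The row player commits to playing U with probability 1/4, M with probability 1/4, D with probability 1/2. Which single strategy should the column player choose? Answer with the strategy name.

L

If the column player plays L, the row player's expected payoff is (1/4)·9 + (1/4)·5 + (1/2)·1 = 4.
If the column player plays C, the row player's expected payoff is (1/4)·5 + (1/4)·7 + (1/2)·7 = 13/2.
If the column player plays R, the row player's expected payoff is (1/4)·2 + (1/4)·7 + (1/2)·4 = 17/4.
The column player minimizes the row player's payoff; the smallest is 4, so the best response is L.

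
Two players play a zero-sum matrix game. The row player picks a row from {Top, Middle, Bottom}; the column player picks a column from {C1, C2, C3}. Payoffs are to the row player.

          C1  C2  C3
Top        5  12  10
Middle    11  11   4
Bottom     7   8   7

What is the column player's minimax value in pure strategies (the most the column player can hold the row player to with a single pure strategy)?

10

Column maxima: C1 → 11, C2 → 12, C3 → 10.
The smallest of these is 10.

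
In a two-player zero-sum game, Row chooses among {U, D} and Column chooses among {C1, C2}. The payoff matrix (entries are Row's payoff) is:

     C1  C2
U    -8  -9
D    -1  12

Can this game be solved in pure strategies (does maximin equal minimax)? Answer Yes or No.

Row minima: U → -9, D → -1; maximin = -1.
Column maxima: C1 → -1, C2 → 12; minimax = -1.
maximin = minimax = -1, so a saddle point exists.

Yes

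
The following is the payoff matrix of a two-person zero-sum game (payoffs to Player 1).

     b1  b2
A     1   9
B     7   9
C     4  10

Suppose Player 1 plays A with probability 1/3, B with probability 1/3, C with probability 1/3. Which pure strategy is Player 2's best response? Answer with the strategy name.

b1

If Player 2 plays b1, Player 1's expected payoff is (1/3)·1 + (1/3)·7 + (1/3)·4 = 4.
If Player 2 plays b2, Player 1's expected payoff is (1/3)·9 + (1/3)·9 + (1/3)·10 = 28/3.
Player 2 minimizes Player 1's payoff; the smallest is 4, so the best response is b1.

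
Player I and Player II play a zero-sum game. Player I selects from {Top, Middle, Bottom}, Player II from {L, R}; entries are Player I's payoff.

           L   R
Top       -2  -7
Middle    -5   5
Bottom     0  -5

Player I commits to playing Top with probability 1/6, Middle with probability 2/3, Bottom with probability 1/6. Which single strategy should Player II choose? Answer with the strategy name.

L

If Player II plays L, Player I's expected payoff is (1/6)·(-2) + (2/3)·(-5) + (1/6)·0 = -11/3.
If Player II plays R, Player I's expected payoff is (1/6)·(-7) + (2/3)·5 + (1/6)·(-5) = 4/3.
Player II minimizes Player I's payoff; the smallest is -11/3, so the best response is L.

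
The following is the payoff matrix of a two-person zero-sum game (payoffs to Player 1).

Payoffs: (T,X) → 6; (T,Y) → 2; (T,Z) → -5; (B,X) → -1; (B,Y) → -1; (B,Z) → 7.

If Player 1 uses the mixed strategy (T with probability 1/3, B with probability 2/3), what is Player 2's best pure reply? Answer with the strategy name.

If Player 2 plays X, Player 1's expected payoff is (1/3)·6 + (2/3)·(-1) = 4/3.
If Player 2 plays Y, Player 1's expected payoff is (1/3)·2 + (2/3)·(-1) = 0.
If Player 2 plays Z, Player 1's expected payoff is (1/3)·(-5) + (2/3)·7 = 3.
Player 2 minimizes Player 1's payoff; the smallest is 0, so the best response is Y.

Y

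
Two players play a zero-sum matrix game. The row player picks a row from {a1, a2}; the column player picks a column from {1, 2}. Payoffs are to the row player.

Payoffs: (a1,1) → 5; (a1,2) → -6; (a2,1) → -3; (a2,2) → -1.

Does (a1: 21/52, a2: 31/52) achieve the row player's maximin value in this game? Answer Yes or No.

Against 1 this mix gives (21/52)·5 + (31/52)·(-3) = 3/13.
Against 2 this mix gives (21/52)·(-6) + (31/52)·(-1) = -157/52.
The column player will play 2, holding the row player to -157/52. Shifting weight toward the row that does better against 2 would raise this floor (the equalizing mix achieves -23/13 against both 2 and 1), so the proposed strategy is not optimal.

No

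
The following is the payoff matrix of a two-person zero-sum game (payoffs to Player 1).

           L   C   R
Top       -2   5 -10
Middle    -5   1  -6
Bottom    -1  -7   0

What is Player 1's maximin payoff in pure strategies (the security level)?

-6

Row minima: Top → -10, Middle → -6, Bottom → -7.
The best of these is -6.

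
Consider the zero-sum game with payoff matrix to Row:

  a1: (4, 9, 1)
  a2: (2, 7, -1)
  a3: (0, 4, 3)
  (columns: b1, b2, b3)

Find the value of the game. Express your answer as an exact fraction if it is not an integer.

Row minima: a1 → 1, a2 → -1, a3 → 0; maximin = 1.
Column maxima: b1 → 4, b2 → 9, b3 → 3; minimax = 3.
1 ≠ 3, so there is no saddle point; optimal play is mixed.
a2 is strictly dominated by a1, so Row never plays it.
b2 is strictly dominated by b1 (it gives Row strictly more in every row), so Column never plays it.
On the remaining 2×2 (a1, a3 vs b1, b3):
Let Row play a1 with probability p. Expected payoff against b1: 4p + 0(1−p) = 4p; against b3: 1p + 3(1−p) = −2p + 3.
Setting these equal: 4p = −2p + 3 ⇒ 6p = 3 ⇒ p = 1/2, and the value is (4)·(1/2) = 2.
For Column: with q = P(b1), equating a1's and a3's payoffs gives 3q + 1 = −3q + 3 ⇒ q = 1/3.

2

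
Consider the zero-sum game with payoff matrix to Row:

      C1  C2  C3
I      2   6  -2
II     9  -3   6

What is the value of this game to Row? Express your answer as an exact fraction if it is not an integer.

30/17

Row minima: I → -2, II → -3; maximin = -2.
Column maxima: C1 → 9, C2 → 6, C3 → 6; minimax = 6.
-2 ≠ 6, so there is no saddle point; optimal play is mixed.
C1 is strictly dominated by C3 (it gives Row strictly more in every row), so Column never plays it.
On the remaining 2×2 (I, II vs C2, C3):
Let Row play I with probability p. Expected payoff against C2: 6p + (-3)(1−p) = 9p − 3; against C3: (-2)p + 6(1−p) = −8p + 6.
Setting these equal: 9p − 3 = −8p + 6 ⇒ 17p = 9 ⇒ p = 9/17, and the value is (9)·(9/17) − 3 = 30/17.
For Column: with q = P(C2), equating I's and II's payoffs gives 8q − 2 = −9q + 6 ⇒ q = 8/17.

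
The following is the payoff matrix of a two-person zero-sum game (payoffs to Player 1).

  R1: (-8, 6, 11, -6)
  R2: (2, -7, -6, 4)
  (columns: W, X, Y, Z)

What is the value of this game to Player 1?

-44/23

Row minima: R1 → -8, R2 → -7; maximin = -7.
Column maxima: W → 2, X → 6, Y → 11, Z → 4; minimax = 2.
-7 ≠ 2, so there is no saddle point; optimal play is mixed.
Y is strictly dominated by X (it gives Player 1 strictly more in every row), so Player 2 never plays it.
Z is strictly dominated by W (it gives Player 1 strictly more in every row), so Player 2 never plays it.
On the remaining 2×2 (R1, R2 vs W, X):
Let Player 1 play R1 with probability p. Expected payoff against W: (-8)p + 2(1−p) = −10p + 2; against X: 6p + (-7)(1−p) = 13p − 7.
Setting these equal: −10p + 2 = 13p − 7 ⇒ −23p = -9 ⇒ p = 9/23, and the value is (-10)·(9/23) + 2 = -44/23.
For Player 2: with q = P(W), equating R1's and R2's payoffs gives −14q + 6 = 9q − 7 ⇒ q = 13/23.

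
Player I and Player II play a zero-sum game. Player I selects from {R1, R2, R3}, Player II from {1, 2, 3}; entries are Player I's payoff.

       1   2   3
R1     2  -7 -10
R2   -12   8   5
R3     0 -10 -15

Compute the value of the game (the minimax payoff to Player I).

Row minima: R1 → -10, R2 → -12, R3 → -15; maximin = -10.
Column maxima: 1 → 2, 2 → 8, 3 → 5; minimax = 2.
-10 ≠ 2, so there is no saddle point; optimal play is mixed.
R3 is strictly dominated by R1, so Player I never plays it.
2 is strictly dominated by 3 (it gives Player I strictly more in every row), so Player II never plays it.
On the remaining 2×2 (R1, R2 vs 1, 3):
Let Player I play R1 with probability p. Expected payoff against 1: 2p + (-12)(1−p) = 14p − 12; against 3: (-10)p + 5(1−p) = −15p + 5.
Setting these equal: 14p − 12 = −15p + 5 ⇒ 29p = 17 ⇒ p = 17/29, and the value is (14)·(17/29) − 12 = -110/29.
For Player II: with q = P(1), equating R1's and R2's payoffs gives 12q − 10 = −17q + 5 ⇒ q = 15/29.

-110/29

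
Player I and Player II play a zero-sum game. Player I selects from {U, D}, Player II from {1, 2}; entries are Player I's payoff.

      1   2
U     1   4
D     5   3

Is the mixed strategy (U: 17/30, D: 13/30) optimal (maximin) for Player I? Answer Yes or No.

No

Against 1 this mix gives (17/30)·1 + (13/30)·5 = 41/15.
Against 2 this mix gives (17/30)·4 + (13/30)·3 = 107/30.
Player II will play 1, holding Player I to 41/15. Shifting weight toward the row that does better against 1 would raise this floor (the equalizing mix achieves 17/5 against both 1 and 2), so the proposed strategy is not optimal.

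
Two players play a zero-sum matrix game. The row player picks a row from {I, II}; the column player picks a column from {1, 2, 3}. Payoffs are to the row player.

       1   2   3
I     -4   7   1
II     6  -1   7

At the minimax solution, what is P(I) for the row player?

7/18

Row minima: I → -4, II → -1; maximin = -1.
Column maxima: 1 → 6, 2 → 7, 3 → 7; minimax = 6.
-1 ≠ 6, so there is no saddle point; optimal play is mixed.
3 is strictly dominated by 1 (it gives the row player strictly more in every row), so the column player never plays it.
On the remaining 2×2 (I, II vs 1, 2):
Let the row player play I with probability p. Expected payoff against 1: (-4)p + 6(1−p) = −10p + 6; against 2: 7p + (-1)(1−p) = 8p − 1.
Setting these equal: −10p + 6 = 8p − 1 ⇒ −18p = -7 ⇒ p = 7/18, and the value is (-10)·(7/18) + 6 = 19/9.
For the column player: with q = P(1), equating I's and II's payoffs gives −11q + 7 = 7q − 1 ⇒ q = 4/9.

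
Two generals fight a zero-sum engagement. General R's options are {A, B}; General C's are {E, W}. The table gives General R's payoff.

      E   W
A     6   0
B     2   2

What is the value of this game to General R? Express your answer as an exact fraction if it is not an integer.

Row minima: A → 0, B → 2; maximin = 2.
Column maxima: E → 6, W → 2; minimax = 2.
Since maximin = minimax = 2, there is a saddle point and the value is 2.

2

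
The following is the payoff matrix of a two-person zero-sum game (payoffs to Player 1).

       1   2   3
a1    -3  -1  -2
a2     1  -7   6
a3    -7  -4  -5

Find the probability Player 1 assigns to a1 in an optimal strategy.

Row minima: a1 → -3, a2 → -7, a3 → -7; maximin = -3.
Column maxima: 1 → 1, 2 → -1, 3 → 6; minimax = -1.
-3 ≠ -1, so there is no saddle point; optimal play is mixed.
a3 is strictly dominated by a1, so Player 1 never plays it.
3 is strictly dominated by 1 (it gives Player 1 strictly more in every row), so Player 2 never plays it.
On the remaining 2×2 (a1, a2 vs 1, 2):
Let Player 1 play a1 with probability p. Expected payoff against 1: (-3)p + 1(1−p) = −4p + 1; against 2: (-1)p + (-7)(1−p) = 6p − 7.
Setting these equal: −4p + 1 = 6p − 7 ⇒ −10p = -8 ⇒ p = 4/5, and the value is (-4)·(4/5) + 1 = -11/5.
For Player 2: with q = P(1), equating a1's and a2's payoffs gives −2q − 1 = 8q − 7 ⇒ q = 3/5.

4/5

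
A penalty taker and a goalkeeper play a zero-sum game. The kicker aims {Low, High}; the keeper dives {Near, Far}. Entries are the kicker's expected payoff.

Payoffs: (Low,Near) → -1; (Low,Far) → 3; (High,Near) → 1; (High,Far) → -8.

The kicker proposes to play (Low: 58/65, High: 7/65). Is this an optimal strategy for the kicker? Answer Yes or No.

No

Against Near this mix gives (58/65)·(-1) + (7/65)·1 = -51/65.
Against Far this mix gives (58/65)·3 + (7/65)·(-8) = 118/65.
The keeper will play Near, holding the kicker to -51/65. Shifting weight toward the row that does better against Near would raise this floor (the equalizing mix achieves -5/13 against both Near and Far), so the proposed strategy is not optimal.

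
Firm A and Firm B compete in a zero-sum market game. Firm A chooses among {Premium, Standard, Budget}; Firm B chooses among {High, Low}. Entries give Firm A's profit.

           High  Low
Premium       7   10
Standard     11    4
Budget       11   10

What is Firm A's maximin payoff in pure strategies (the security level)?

Row minima: Premium → 7, Standard → 4, Budget → 10.
The best of these is 10.

10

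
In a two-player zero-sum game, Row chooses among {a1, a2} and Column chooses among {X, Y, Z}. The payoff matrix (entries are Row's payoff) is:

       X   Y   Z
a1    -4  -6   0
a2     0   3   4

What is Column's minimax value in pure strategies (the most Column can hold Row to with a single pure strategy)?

0

Column maxima: X → 0, Y → 3, Z → 4.
The smallest of these is 0.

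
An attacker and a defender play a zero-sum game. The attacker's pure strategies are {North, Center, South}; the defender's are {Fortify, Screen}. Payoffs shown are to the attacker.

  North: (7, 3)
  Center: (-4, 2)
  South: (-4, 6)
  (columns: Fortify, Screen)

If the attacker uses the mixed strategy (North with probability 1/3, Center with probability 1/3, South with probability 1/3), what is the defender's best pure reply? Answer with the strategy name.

Fortify

If the defender plays Fortify, the attacker's expected payoff is (1/3)·7 + (1/3)·(-4) + (1/3)·(-4) = -1/3.
If the defender plays Screen, the attacker's expected payoff is (1/3)·3 + (1/3)·2 + (1/3)·6 = 11/3.
The defender minimizes the attacker's payoff; the smallest is -1/3, so the best response is Fortify.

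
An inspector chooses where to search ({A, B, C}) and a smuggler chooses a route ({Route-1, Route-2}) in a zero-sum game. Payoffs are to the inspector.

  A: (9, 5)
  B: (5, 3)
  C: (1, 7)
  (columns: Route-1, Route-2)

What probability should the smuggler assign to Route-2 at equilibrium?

4/5

Row minima: A → 5, B → 3, C → 1; maximin = 5.
Column maxima: Route-1 → 9, Route-2 → 7; minimax = 7.
5 ≠ 7, so there is no saddle point; optimal play is mixed.
B is strictly dominated by A, so the inspector never plays it.
On the remaining 2×2 (A, C vs Route-1, Route-2):
Let the inspector play A with probability p. Expected payoff against Route-1: 9p + 1(1−p) = 8p + 1; against Route-2: 5p + 7(1−p) = −2p + 7.
Setting these equal: 8p + 1 = −2p + 7 ⇒ 10p = 6 ⇒ p = 3/5, and the value is (8)·(3/5) + 1 = 29/5.
For the smuggler: with q = P(Route-1), equating A's and C's payoffs gives 4q + 5 = −6q + 7 ⇒ q = 1/5.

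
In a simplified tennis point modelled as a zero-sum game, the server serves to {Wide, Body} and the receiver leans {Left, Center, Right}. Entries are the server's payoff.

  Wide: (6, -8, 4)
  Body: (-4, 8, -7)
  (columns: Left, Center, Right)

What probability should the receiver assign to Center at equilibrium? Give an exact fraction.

Row minima: Wide → -8, Body → -7; maximin = -7.
Column maxima: Left → 6, Center → 8, Right → 4; minimax = 4.
-7 ≠ 4, so there is no saddle point; optimal play is mixed.
Left is strictly dominated by Right (it gives the server strictly more in every row), so the receiver never plays it.
On the remaining 2×2 (Wide, Body vs Center, Right):
Let the server play Wide with probability p. Expected payoff against Center: (-8)p + 8(1−p) = −16p + 8; against Right: 4p + (-7)(1−p) = 11p − 7.
Setting these equal: −16p + 8 = 11p − 7 ⇒ −27p = -15 ⇒ p = 5/9, and the value is (-16)·(5/9) + 8 = -8/9.
For the receiver: with q = P(Center), equating Wide's and Body's payoffs gives −12q + 4 = 15q − 7 ⇒ q = 11/27.

11/27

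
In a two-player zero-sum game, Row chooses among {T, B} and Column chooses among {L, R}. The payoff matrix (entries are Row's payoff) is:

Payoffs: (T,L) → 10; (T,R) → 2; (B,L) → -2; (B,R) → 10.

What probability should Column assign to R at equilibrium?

Row minima: T → 2, B → -2; maximin = 2.
Column maxima: L → 10, R → 10; minimax = 10.
2 ≠ 10, so there is no saddle point; optimal play is mixed.
Let Row play T with probability p. Expected payoff against L: 10p + (-2)(1−p) = 12p − 2; against R: 2p + 10(1−p) = −8p + 10.
Setting these equal: 12p − 2 = −8p + 10 ⇒ 20p = 12 ⇒ p = 3/5, and the value is (12)·(3/5) − 2 = 26/5.
For Column: with q = P(L), equating T's and B's payoffs gives 8q + 2 = −12q + 10 ⇒ q = 2/5.

3/5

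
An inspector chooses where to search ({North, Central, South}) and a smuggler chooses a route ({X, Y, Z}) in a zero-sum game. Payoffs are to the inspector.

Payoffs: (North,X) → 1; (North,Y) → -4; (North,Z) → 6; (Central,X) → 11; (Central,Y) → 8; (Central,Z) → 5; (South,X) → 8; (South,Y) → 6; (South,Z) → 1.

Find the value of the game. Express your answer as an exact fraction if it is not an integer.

Row minima: North → -4, Central → 5, South → 1; maximin = 5.
Column maxima: X → 11, Y → 8, Z → 6; minimax = 6.
5 ≠ 6, so there is no saddle point; optimal play is mixed.
South is strictly dominated by Central, so the inspector never plays it.
X is strictly dominated by Y (it gives the inspector strictly more in every row), so the smuggler never plays it.
On the remaining 2×2 (North, Central vs Y, Z):
Let the inspector play North with probability p. Expected payoff against Y: (-4)p + 8(1−p) = −12p + 8; against Z: 6p + 5(1−p) = p + 5.
Setting these equal: −12p + 8 = p + 5 ⇒ −13p = -3 ⇒ p = 3/13, and the value is (-12)·(3/13) + 8 = 68/13.
For the smuggler: with q = P(Y), equating North's and Central's payoffs gives −10q + 6 = 3q + 5 ⇒ q = 1/13.

68/13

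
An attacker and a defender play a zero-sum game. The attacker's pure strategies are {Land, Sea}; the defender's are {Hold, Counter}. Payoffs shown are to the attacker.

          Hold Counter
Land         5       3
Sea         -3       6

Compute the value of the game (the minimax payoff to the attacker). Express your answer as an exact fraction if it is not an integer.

39/11

Row minima: Land → 3, Sea → -3; maximin = 3.
Column maxima: Hold → 5, Counter → 6; minimax = 5.
3 ≠ 5, so there is no saddle point; optimal play is mixed.
Let the attacker play Land with probability p. Expected payoff against Hold: 5p + (-3)(1−p) = 8p − 3; against Counter: 3p + 6(1−p) = −3p + 6.
Setting these equal: 8p − 3 = −3p + 6 ⇒ 11p = 9 ⇒ p = 9/11, and the value is (8)·(9/11) − 3 = 39/11.
For the defender: with q = P(Hold), equating Land's and Sea's payoffs gives 2q + 3 = −9q + 6 ⇒ q = 3/11.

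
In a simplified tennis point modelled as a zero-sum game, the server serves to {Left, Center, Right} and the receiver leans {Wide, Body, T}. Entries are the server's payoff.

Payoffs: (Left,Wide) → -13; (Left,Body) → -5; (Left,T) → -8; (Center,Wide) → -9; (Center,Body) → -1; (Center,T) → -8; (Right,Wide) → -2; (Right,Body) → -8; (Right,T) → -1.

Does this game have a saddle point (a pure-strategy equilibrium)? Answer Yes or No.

Row minima: Left → -13, Center → -9, Right → -8; maximin = -8.
Column maxima: Wide → -2, Body → -1, T → -1; minimax = -2.
-8 ≠ -2, so no pure-strategy equilibrium exists.

No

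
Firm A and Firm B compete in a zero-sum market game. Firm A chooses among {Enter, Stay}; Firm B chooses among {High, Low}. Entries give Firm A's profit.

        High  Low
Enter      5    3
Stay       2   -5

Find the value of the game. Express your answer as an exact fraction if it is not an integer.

3

Row minima: Enter → 3, Stay → -5; maximin = 3.
Column maxima: High → 5, Low → 3; minimax = 3.
Since maximin = minimax = 3, there is a saddle point and the value is 3.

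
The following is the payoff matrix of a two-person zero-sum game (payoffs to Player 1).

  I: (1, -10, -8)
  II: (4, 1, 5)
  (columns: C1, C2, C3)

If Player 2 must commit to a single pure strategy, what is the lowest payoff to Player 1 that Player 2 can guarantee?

Column maxima: C1 → 4, C2 → 1, C3 → 5.
The smallest of these is 1.

1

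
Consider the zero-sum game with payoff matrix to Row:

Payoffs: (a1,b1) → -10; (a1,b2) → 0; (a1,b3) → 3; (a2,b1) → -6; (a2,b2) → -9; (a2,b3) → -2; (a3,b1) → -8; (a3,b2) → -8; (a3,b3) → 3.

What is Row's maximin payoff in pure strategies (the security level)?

-8

Row minima: a1 → -10, a2 → -9, a3 → -8.
The best of these is -8.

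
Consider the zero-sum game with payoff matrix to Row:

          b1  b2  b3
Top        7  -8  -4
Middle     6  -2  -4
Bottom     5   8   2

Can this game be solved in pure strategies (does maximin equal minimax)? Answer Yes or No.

Yes

Row minima: Top → -8, Middle → -4, Bottom → 2; maximin = 2.
Column maxima: b1 → 7, b2 → 8, b3 → 2; minimax = 2.
maximin = minimax = 2, so a saddle point exists.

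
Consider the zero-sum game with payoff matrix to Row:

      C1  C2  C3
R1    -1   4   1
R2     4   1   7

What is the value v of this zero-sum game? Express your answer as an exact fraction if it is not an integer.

17/8

Row minima: R1 → -1, R2 → 1; maximin = 1.
Column maxima: C1 → 4, C2 → 4, C3 → 7; minimax = 4.
1 ≠ 4, so there is no saddle point; optimal play is mixed.
C3 is strictly dominated by C1 (it gives Row strictly more in every row), so Column never plays it.
On the remaining 2×2 (R1, R2 vs C1, C2):
Let Row play R1 with probability p. Expected payoff against C1: (-1)p + 4(1−p) = −5p + 4; against C2: 4p + 1(1−p) = 3p + 1.
Setting these equal: −5p + 4 = 3p + 1 ⇒ −8p = -3 ⇒ p = 3/8, and the value is (-5)·(3/8) + 4 = 17/8.
For Column: with q = P(C1), equating R1's and R2's payoffs gives −5q + 4 = 3q + 1 ⇒ q = 3/8.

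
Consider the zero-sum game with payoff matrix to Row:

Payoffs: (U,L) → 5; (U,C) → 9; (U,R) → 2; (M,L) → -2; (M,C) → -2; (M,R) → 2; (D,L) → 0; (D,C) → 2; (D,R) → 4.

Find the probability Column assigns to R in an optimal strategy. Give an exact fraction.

Row minima: U → 2, M → -2, D → 0; maximin = 2.
Column maxima: L → 5, C → 9, R → 4; minimax = 4.
2 ≠ 4, so there is no saddle point; optimal play is mixed.
M is strictly dominated by D, so Row never plays it.
With M eliminated, C is strictly dominated by L (it gives Row strictly more in every remaining row), so Column never plays it.
On the remaining 2×2 (U, D vs L, R):
Let Row play U with probability p. Expected payoff against L: 5p + 0(1−p) = 5p; against R: 2p + 4(1−p) = −2p + 4.
Setting these equal: 5p = −2p + 4 ⇒ 7p = 4 ⇒ p = 4/7, and the value is (5)·(4/7) = 20/7.
For Column: with q = P(L), equating U's and D's payoffs gives 3q + 2 = −4q + 4 ⇒ q = 2/7.

5/7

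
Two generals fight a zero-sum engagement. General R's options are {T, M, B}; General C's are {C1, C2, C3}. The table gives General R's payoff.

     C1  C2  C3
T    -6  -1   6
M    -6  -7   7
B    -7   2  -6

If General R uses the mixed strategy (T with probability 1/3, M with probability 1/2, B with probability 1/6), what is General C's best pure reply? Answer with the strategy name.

If General C plays C1, General R's expected payoff is (1/3)·(-6) + (1/2)·(-6) + (1/6)·(-7) = -37/6.
If General C plays C2, General R's expected payoff is (1/3)·(-1) + (1/2)·(-7) + (1/6)·2 = -7/2.
If General C plays C3, General R's expected payoff is (1/3)·6 + (1/2)·7 + (1/6)·(-6) = 9/2.
General C minimizes General R's payoff; the smallest is -37/6, so the best response is C1.

C1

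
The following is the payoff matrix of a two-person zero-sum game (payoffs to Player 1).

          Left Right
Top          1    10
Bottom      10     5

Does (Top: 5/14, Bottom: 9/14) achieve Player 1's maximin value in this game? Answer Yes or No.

Against Left this mix gives (5/14)·1 + (9/14)·10 = 95/14.
Against Right this mix gives (5/14)·10 + (9/14)·5 = 95/14.
All of Player 2's active replies (Left, Right) yield 95/14, and no column does worse for Player 1. The mix makes Player 2 indifferent and guarantees 95/14, so it is optimal.

Yes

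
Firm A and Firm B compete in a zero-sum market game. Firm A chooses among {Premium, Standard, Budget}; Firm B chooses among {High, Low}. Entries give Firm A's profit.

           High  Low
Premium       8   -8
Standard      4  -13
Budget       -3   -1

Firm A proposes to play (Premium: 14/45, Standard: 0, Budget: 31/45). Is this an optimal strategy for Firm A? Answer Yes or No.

Against High this mix gives (14/45)·8 + (31/45)·(-3) = 19/45.
Against Low this mix gives (14/45)·(-8) + (31/45)·(-1) = -143/45.
Firm B will play Low, holding Firm A to -143/45. Shifting weight toward the row that does better against Low would raise this floor (the equalizing mix achieves -16/9 against both Low and High), so the proposed strategy is not optimal.

No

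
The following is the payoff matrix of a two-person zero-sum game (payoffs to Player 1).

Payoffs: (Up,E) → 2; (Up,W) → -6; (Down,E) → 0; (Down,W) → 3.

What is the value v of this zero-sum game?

6/11

Row minima: Up → -6, Down → 0; maximin = 0.
Column maxima: E → 2, W → 3; minimax = 2.
0 ≠ 2, so there is no saddle point; optimal play is mixed.
Let Player 1 play Up with probability p. Expected payoff against E: 2p + 0(1−p) = 2p; against W: (-6)p + 3(1−p) = −9p + 3.
Setting these equal: 2p = −9p + 3 ⇒ 11p = 3 ⇒ p = 3/11, and the value is (2)·(3/11) = 6/11.
For Player 2: with q = P(E), equating Up's and Down's payoffs gives 8q − 6 = −3q + 3 ⇒ q = 9/11.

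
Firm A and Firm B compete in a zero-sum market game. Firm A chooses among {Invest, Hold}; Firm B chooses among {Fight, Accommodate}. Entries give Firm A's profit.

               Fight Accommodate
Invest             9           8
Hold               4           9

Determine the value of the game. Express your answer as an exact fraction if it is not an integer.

Row minima: Invest → 8, Hold → 4; maximin = 8.
Column maxima: Fight → 9, Accommodate → 9; minimax = 9.
8 ≠ 9, so there is no saddle point; optimal play is mixed.
Let Firm A play Invest with probability p. Expected payoff against Fight: 9p + 4(1−p) = 5p + 4; against Accommodate: 8p + 9(1−p) = −p + 9.
Setting these equal: 5p + 4 = −p + 9 ⇒ 6p = 5 ⇒ p = 5/6, and the value is (5)·(5/6) + 4 = 49/6.
For Firm B: with q = P(Fight), equating Invest's and Hold's payoffs gives q + 8 = −5q + 9 ⇒ q = 1/6.

49/6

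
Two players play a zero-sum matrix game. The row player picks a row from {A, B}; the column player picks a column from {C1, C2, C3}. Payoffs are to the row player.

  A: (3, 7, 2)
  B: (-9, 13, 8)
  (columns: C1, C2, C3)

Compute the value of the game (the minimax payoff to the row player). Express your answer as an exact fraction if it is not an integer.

7/3

Row minima: A → 2, B → -9; maximin = 2.
Column maxima: C1 → 3, C2 → 13, C3 → 8; minimax = 3.
2 ≠ 3, so there is no saddle point; optimal play is mixed.
C2 is strictly dominated by C1 (it gives the row player strictly more in every row), so the column player never plays it.
On the remaining 2×2 (A, B vs C1, C3):
Let the row player play A with probability p. Expected payoff against C1: 3p + (-9)(1−p) = 12p − 9; against C3: 2p + 8(1−p) = −6p + 8.
Setting these equal: 12p − 9 = −6p + 8 ⇒ 18p = 17 ⇒ p = 17/18, and the value is (12)·(17/18) − 9 = 7/3.
For the column player: with q = P(C1), equating A's and B's payoffs gives q + 2 = −17q + 8 ⇒ q = 1/3.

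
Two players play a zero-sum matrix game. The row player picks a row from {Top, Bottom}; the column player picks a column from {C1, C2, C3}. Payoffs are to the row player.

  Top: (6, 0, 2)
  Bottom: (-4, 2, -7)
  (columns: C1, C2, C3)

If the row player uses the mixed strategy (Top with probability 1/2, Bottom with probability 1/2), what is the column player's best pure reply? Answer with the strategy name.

If the column player plays C1, the row player's expected payoff is (1/2)·6 + (1/2)·(-4) = 1.
If the column player plays C2, the row player's expected payoff is (1/2)·0 + (1/2)·2 = 1.
If the column player plays C3, the row player's expected payoff is (1/2)·2 + (1/2)·(-7) = -5/2.
The column player minimizes the row player's payoff; the smallest is -5/2, so the best response is C3.

C3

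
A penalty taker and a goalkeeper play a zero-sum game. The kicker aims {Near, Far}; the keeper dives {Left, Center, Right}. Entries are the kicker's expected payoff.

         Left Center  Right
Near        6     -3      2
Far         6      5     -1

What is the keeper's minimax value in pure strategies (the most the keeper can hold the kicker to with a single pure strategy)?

Column maxima: Left → 6, Center → 5, Right → 2.
The smallest of these is 2.

2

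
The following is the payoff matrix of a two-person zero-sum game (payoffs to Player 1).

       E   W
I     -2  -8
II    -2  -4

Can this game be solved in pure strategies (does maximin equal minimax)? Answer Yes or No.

Yes

Row minima: I → -8, II → -4; maximin = -4.
Column maxima: E → -2, W → -4; minimax = -4.
maximin = minimax = -4, so a saddle point exists.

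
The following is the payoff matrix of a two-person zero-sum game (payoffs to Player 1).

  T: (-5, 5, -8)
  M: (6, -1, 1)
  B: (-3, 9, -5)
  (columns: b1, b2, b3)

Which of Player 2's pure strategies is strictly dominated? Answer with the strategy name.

b3 holds Player 1's payoff strictly below b1 in every row: -8 < -5, 1 < 6, -5 < -3.
So b1 is strictly dominated for Player 2.

b1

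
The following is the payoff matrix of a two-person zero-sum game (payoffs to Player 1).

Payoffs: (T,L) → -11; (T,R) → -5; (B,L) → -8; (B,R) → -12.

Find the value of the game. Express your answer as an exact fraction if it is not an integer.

-46/5

Row minima: T → -11, B → -12; maximin = -11.
Column maxima: L → -8, R → -5; minimax = -8.
-11 ≠ -8, so there is no saddle point; optimal play is mixed.
Let Player 1 play T with probability p. Expected payoff against L: (-11)p + (-8)(1−p) = −3p − 8; against R: (-5)p + (-12)(1−p) = 7p − 12.
Setting these equal: −3p − 8 = 7p − 12 ⇒ −10p = -4 ⇒ p = 2/5, and the value is (-3)·(2/5) − 8 = -46/5.
For Player 2: with q = P(L), equating T's and B's payoffs gives −6q − 5 = 4q − 12 ⇒ q = 7/10.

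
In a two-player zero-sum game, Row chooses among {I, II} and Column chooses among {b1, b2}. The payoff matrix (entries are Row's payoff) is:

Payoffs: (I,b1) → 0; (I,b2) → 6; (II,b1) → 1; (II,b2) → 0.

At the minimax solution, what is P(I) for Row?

Row minima: I → 0, II → 0; maximin = 0.
Column maxima: b1 → 1, b2 → 6; minimax = 1.
0 ≠ 1, so there is no saddle point; optimal play is mixed.
Let Row play I with probability p. Expected payoff against b1: 0p + 1(1−p) = −p + 1; against b2: 6p + 0(1−p) = 6p.
Setting these equal: −p + 1 = 6p ⇒ −7p = -1 ⇒ p = 1/7, and the value is (-1)·(1/7) + 1 = 6/7.
For Column: with q = P(b1), equating I's and II's payoffs gives −6q + 6 = q ⇒ q = 6/7.

1/7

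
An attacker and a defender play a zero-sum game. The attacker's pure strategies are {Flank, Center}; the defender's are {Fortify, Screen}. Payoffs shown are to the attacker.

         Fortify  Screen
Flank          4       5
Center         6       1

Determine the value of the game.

13/3

Row minima: Flank → 4, Center → 1; maximin = 4.
Column maxima: Fortify → 6, Screen → 5; minimax = 5.
4 ≠ 5, so there is no saddle point; optimal play is mixed.
Let the attacker play Flank with probability p. Expected payoff against Fortify: 4p + 6(1−p) = −2p + 6; against Screen: 5p + 1(1−p) = 4p + 1.
Setting these equal: −2p + 6 = 4p + 1 ⇒ −6p = -5 ⇒ p = 5/6, and the value is (-2)·(5/6) + 6 = 13/3.
For the defender: with q = P(Fortify), equating Flank's and Center's payoffs gives −q + 5 = 5q + 1 ⇒ q = 2/3.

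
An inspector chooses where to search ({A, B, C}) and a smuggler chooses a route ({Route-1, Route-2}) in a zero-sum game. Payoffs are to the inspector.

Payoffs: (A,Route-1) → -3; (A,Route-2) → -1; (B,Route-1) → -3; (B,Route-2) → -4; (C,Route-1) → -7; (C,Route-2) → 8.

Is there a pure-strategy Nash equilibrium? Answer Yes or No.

Row minima: A → -3, B → -4, C → -7; maximin = -3.
Column maxima: Route-1 → -3, Route-2 → 8; minimax = -3.
maximin = minimax = -3, so a saddle point exists.

Yes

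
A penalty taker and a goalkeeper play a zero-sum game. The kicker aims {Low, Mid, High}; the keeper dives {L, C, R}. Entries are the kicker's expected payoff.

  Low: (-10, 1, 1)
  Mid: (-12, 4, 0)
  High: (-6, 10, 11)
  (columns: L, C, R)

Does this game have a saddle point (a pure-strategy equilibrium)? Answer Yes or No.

Row minima: Low → -10, Mid → -12, High → -6; maximin = -6.
Column maxima: L → -6, C → 10, R → 11; minimax = -6.
maximin = minimax = -6, so a saddle point exists.

Yes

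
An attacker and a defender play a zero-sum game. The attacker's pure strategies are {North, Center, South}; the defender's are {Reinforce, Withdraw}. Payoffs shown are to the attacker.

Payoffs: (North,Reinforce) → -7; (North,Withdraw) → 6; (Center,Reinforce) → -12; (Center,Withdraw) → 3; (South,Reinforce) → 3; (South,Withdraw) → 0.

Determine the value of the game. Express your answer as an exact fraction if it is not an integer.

Row minima: North → -7, Center → -12, South → 0; maximin = 0.
Column maxima: Reinforce → 3, Withdraw → 6; minimax = 3.
0 ≠ 3, so there is no saddle point; optimal play is mixed.
Center is strictly dominated by North, so the attacker never plays it.
On the remaining 2×2 (North, South vs Reinforce, Withdraw):
Let the attacker play North with probability p. Expected payoff against Reinforce: (-7)p + 3(1−p) = −10p + 3; against Withdraw: 6p + 0(1−p) = 6p.
Setting these equal: −10p + 3 = 6p ⇒ −16p = -3 ⇒ p = 3/16, and the value is (-10)·(3/16) + 3 = 9/8.
For the defender: with q = P(Reinforce), equating North's and South's payoffs gives −13q + 6 = 3q ⇒ q = 3/8.

9/8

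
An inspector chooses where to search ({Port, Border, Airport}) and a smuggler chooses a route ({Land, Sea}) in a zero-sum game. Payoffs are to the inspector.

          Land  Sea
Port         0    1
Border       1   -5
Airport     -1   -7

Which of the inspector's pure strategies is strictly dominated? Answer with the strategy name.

Airport

Port gives a strictly higher payoff than Airport against every column: 0 > -1, 1 > -7.
So Airport is strictly dominated and the inspector never plays it.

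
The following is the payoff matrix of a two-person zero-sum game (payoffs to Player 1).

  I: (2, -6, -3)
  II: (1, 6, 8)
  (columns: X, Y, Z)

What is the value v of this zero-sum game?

Row minima: I → -6, II → 1; maximin = 1.
Column maxima: X → 2, Y → 6, Z → 8; minimax = 2.
1 ≠ 2, so there is no saddle point; optimal play is mixed.
Z is strictly dominated by Y (it gives Player 1 strictly more in every row), so Player 2 never plays it.
On the remaining 2×2 (I, II vs X, Y):
Let Player 1 play I with probability p. Expected payoff against X: 2p + 1(1−p) = p + 1; against Y: (-6)p + 6(1−p) = −12p + 6.
Setting these equal: p + 1 = −12p + 6 ⇒ 13p = 5 ⇒ p = 5/13, and the value is (1)·(5/13) + 1 = 18/13.
For Player 2: with q = P(X), equating I's and II's payoffs gives 8q − 6 = −5q + 6 ⇒ q = 12/13.

18/13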